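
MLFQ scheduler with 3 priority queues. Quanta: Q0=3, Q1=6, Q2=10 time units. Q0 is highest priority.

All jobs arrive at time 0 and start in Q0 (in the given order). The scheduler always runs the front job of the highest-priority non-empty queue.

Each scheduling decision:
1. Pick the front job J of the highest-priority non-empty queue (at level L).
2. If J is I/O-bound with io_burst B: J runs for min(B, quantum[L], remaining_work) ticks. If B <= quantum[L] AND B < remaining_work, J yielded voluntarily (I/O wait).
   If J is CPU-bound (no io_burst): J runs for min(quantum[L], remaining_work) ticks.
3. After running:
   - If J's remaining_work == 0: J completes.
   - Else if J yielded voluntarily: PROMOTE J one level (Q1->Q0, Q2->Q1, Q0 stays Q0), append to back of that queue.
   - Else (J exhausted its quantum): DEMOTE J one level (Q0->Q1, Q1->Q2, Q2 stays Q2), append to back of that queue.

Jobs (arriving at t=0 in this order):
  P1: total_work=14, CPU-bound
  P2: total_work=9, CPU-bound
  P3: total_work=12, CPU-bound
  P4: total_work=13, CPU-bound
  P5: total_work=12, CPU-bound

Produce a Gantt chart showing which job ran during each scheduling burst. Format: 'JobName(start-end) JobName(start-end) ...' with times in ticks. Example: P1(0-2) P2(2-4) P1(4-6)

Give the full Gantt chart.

Answer: P1(0-3) P2(3-6) P3(6-9) P4(9-12) P5(12-15) P1(15-21) P2(21-27) P3(27-33) P4(33-39) P5(39-45) P1(45-50) P3(50-53) P4(53-57) P5(57-60)

Derivation:
t=0-3: P1@Q0 runs 3, rem=11, quantum used, demote→Q1. Q0=[P2,P3,P4,P5] Q1=[P1] Q2=[]
t=3-6: P2@Q0 runs 3, rem=6, quantum used, demote→Q1. Q0=[P3,P4,P5] Q1=[P1,P2] Q2=[]
t=6-9: P3@Q0 runs 3, rem=9, quantum used, demote→Q1. Q0=[P4,P5] Q1=[P1,P2,P3] Q2=[]
t=9-12: P4@Q0 runs 3, rem=10, quantum used, demote→Q1. Q0=[P5] Q1=[P1,P2,P3,P4] Q2=[]
t=12-15: P5@Q0 runs 3, rem=9, quantum used, demote→Q1. Q0=[] Q1=[P1,P2,P3,P4,P5] Q2=[]
t=15-21: P1@Q1 runs 6, rem=5, quantum used, demote→Q2. Q0=[] Q1=[P2,P3,P4,P5] Q2=[P1]
t=21-27: P2@Q1 runs 6, rem=0, completes. Q0=[] Q1=[P3,P4,P5] Q2=[P1]
t=27-33: P3@Q1 runs 6, rem=3, quantum used, demote→Q2. Q0=[] Q1=[P4,P5] Q2=[P1,P3]
t=33-39: P4@Q1 runs 6, rem=4, quantum used, demote→Q2. Q0=[] Q1=[P5] Q2=[P1,P3,P4]
t=39-45: P5@Q1 runs 6, rem=3, quantum used, demote→Q2. Q0=[] Q1=[] Q2=[P1,P3,P4,P5]
t=45-50: P1@Q2 runs 5, rem=0, completes. Q0=[] Q1=[] Q2=[P3,P4,P5]
t=50-53: P3@Q2 runs 3, rem=0, completes. Q0=[] Q1=[] Q2=[P4,P5]
t=53-57: P4@Q2 runs 4, rem=0, completes. Q0=[] Q1=[] Q2=[P5]
t=57-60: P5@Q2 runs 3, rem=0, completes. Q0=[] Q1=[] Q2=[]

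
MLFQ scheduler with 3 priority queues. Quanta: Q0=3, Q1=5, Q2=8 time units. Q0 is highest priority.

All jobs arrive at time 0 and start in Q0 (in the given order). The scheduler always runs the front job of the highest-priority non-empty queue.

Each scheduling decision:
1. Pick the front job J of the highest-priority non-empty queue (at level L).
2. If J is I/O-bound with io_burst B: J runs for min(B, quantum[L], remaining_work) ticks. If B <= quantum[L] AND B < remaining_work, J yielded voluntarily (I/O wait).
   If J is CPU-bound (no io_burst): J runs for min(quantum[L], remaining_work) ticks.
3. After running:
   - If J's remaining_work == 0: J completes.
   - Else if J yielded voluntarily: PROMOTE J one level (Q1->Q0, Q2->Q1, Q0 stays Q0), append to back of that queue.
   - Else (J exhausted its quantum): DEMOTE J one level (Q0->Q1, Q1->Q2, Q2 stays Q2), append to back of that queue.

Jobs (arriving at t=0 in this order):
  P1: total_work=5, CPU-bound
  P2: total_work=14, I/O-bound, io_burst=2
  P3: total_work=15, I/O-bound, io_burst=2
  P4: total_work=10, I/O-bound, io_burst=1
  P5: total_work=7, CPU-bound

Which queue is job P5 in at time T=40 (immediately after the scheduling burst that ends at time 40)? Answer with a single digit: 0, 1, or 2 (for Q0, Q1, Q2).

Answer: 1

Derivation:
t=0-3: P1@Q0 runs 3, rem=2, quantum used, demote→Q1. Q0=[P2,P3,P4,P5] Q1=[P1] Q2=[]
t=3-5: P2@Q0 runs 2, rem=12, I/O yield, promote→Q0. Q0=[P3,P4,P5,P2] Q1=[P1] Q2=[]
t=5-7: P3@Q0 runs 2, rem=13, I/O yield, promote→Q0. Q0=[P4,P5,P2,P3] Q1=[P1] Q2=[]
t=7-8: P4@Q0 runs 1, rem=9, I/O yield, promote→Q0. Q0=[P5,P2,P3,P4] Q1=[P1] Q2=[]
t=8-11: P5@Q0 runs 3, rem=4, quantum used, demote→Q1. Q0=[P2,P3,P4] Q1=[P1,P5] Q2=[]
t=11-13: P2@Q0 runs 2, rem=10, I/O yield, promote→Q0. Q0=[P3,P4,P2] Q1=[P1,P5] Q2=[]
t=13-15: P3@Q0 runs 2, rem=11, I/O yield, promote→Q0. Q0=[P4,P2,P3] Q1=[P1,P5] Q2=[]
t=15-16: P4@Q0 runs 1, rem=8, I/O yield, promote→Q0. Q0=[P2,P3,P4] Q1=[P1,P5] Q2=[]
t=16-18: P2@Q0 runs 2, rem=8, I/O yield, promote→Q0. Q0=[P3,P4,P2] Q1=[P1,P5] Q2=[]
t=18-20: P3@Q0 runs 2, rem=9, I/O yield, promote→Q0. Q0=[P4,P2,P3] Q1=[P1,P5] Q2=[]
t=20-21: P4@Q0 runs 1, rem=7, I/O yield, promote→Q0. Q0=[P2,P3,P4] Q1=[P1,P5] Q2=[]
t=21-23: P2@Q0 runs 2, rem=6, I/O yield, promote→Q0. Q0=[P3,P4,P2] Q1=[P1,P5] Q2=[]
t=23-25: P3@Q0 runs 2, rem=7, I/O yield, promote→Q0. Q0=[P4,P2,P3] Q1=[P1,P5] Q2=[]
t=25-26: P4@Q0 runs 1, rem=6, I/O yield, promote→Q0. Q0=[P2,P3,P4] Q1=[P1,P5] Q2=[]
t=26-28: P2@Q0 runs 2, rem=4, I/O yield, promote→Q0. Q0=[P3,P4,P2] Q1=[P1,P5] Q2=[]
t=28-30: P3@Q0 runs 2, rem=5, I/O yield, promote→Q0. Q0=[P4,P2,P3] Q1=[P1,P5] Q2=[]
t=30-31: P4@Q0 runs 1, rem=5, I/O yield, promote→Q0. Q0=[P2,P3,P4] Q1=[P1,P5] Q2=[]
t=31-33: P2@Q0 runs 2, rem=2, I/O yield, promote→Q0. Q0=[P3,P4,P2] Q1=[P1,P5] Q2=[]
t=33-35: P3@Q0 runs 2, rem=3, I/O yield, promote→Q0. Q0=[P4,P2,P3] Q1=[P1,P5] Q2=[]
t=35-36: P4@Q0 runs 1, rem=4, I/O yield, promote→Q0. Q0=[P2,P3,P4] Q1=[P1,P5] Q2=[]
t=36-38: P2@Q0 runs 2, rem=0, completes. Q0=[P3,P4] Q1=[P1,P5] Q2=[]
t=38-40: P3@Q0 runs 2, rem=1, I/O yield, promote→Q0. Q0=[P4,P3] Q1=[P1,P5] Q2=[]
t=40-41: P4@Q0 runs 1, rem=3, I/O yield, promote→Q0. Q0=[P3,P4] Q1=[P1,P5] Q2=[]
t=41-42: P3@Q0 runs 1, rem=0, completes. Q0=[P4] Q1=[P1,P5] Q2=[]
t=42-43: P4@Q0 runs 1, rem=2, I/O yield, promote→Q0. Q0=[P4] Q1=[P1,P5] Q2=[]
t=43-44: P4@Q0 runs 1, rem=1, I/O yield, promote→Q0. Q0=[P4] Q1=[P1,P5] Q2=[]
t=44-45: P4@Q0 runs 1, rem=0, completes. Q0=[] Q1=[P1,P5] Q2=[]
t=45-47: P1@Q1 runs 2, rem=0, completes. Q0=[] Q1=[P5] Q2=[]
t=47-51: P5@Q1 runs 4, rem=0, completes. Q0=[] Q1=[] Q2=[]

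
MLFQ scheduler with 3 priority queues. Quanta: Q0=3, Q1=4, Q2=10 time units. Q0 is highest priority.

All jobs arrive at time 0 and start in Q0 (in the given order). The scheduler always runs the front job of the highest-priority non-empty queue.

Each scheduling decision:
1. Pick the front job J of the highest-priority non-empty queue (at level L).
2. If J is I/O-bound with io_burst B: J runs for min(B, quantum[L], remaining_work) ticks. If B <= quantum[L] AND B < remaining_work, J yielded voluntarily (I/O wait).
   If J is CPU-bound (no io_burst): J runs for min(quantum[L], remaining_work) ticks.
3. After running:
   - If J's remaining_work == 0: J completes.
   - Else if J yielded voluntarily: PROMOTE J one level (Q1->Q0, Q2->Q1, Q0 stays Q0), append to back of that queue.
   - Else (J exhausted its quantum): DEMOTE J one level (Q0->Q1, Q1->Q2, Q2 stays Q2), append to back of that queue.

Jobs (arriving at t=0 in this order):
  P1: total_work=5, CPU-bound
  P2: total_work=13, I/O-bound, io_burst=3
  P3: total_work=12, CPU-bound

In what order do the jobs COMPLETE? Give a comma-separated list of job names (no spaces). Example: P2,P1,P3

Answer: P2,P1,P3

Derivation:
t=0-3: P1@Q0 runs 3, rem=2, quantum used, demote→Q1. Q0=[P2,P3] Q1=[P1] Q2=[]
t=3-6: P2@Q0 runs 3, rem=10, I/O yield, promote→Q0. Q0=[P3,P2] Q1=[P1] Q2=[]
t=6-9: P3@Q0 runs 3, rem=9, quantum used, demote→Q1. Q0=[P2] Q1=[P1,P3] Q2=[]
t=9-12: P2@Q0 runs 3, rem=7, I/O yield, promote→Q0. Q0=[P2] Q1=[P1,P3] Q2=[]
t=12-15: P2@Q0 runs 3, rem=4, I/O yield, promote→Q0. Q0=[P2] Q1=[P1,P3] Q2=[]
t=15-18: P2@Q0 runs 3, rem=1, I/O yield, promote→Q0. Q0=[P2] Q1=[P1,P3] Q2=[]
t=18-19: P2@Q0 runs 1, rem=0, completes. Q0=[] Q1=[P1,P3] Q2=[]
t=19-21: P1@Q1 runs 2, rem=0, completes. Q0=[] Q1=[P3] Q2=[]
t=21-25: P3@Q1 runs 4, rem=5, quantum used, demote→Q2. Q0=[] Q1=[] Q2=[P3]
t=25-30: P3@Q2 runs 5, rem=0, completes. Q0=[] Q1=[] Q2=[]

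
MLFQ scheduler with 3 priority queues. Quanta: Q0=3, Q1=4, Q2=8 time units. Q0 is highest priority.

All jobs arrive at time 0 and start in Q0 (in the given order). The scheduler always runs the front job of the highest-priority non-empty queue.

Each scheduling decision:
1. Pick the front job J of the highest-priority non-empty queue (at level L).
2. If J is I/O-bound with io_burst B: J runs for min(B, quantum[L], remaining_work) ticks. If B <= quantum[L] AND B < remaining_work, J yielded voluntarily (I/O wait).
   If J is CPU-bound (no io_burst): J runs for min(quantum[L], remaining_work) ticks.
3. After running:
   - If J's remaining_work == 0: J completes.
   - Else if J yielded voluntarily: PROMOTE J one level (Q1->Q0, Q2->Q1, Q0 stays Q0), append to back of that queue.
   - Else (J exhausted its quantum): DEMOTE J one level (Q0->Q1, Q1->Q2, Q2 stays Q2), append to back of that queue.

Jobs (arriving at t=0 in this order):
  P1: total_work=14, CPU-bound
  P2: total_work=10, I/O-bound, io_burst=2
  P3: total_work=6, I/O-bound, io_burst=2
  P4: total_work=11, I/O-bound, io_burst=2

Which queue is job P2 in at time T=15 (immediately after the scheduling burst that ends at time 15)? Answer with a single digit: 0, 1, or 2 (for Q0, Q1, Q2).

t=0-3: P1@Q0 runs 3, rem=11, quantum used, demote→Q1. Q0=[P2,P3,P4] Q1=[P1] Q2=[]
t=3-5: P2@Q0 runs 2, rem=8, I/O yield, promote→Q0. Q0=[P3,P4,P2] Q1=[P1] Q2=[]
t=5-7: P3@Q0 runs 2, rem=4, I/O yield, promote→Q0. Q0=[P4,P2,P3] Q1=[P1] Q2=[]
t=7-9: P4@Q0 runs 2, rem=9, I/O yield, promote→Q0. Q0=[P2,P3,P4] Q1=[P1] Q2=[]
t=9-11: P2@Q0 runs 2, rem=6, I/O yield, promote→Q0. Q0=[P3,P4,P2] Q1=[P1] Q2=[]
t=11-13: P3@Q0 runs 2, rem=2, I/O yield, promote→Q0. Q0=[P4,P2,P3] Q1=[P1] Q2=[]
t=13-15: P4@Q0 runs 2, rem=7, I/O yield, promote→Q0. Q0=[P2,P3,P4] Q1=[P1] Q2=[]
t=15-17: P2@Q0 runs 2, rem=4, I/O yield, promote→Q0. Q0=[P3,P4,P2] Q1=[P1] Q2=[]
t=17-19: P3@Q0 runs 2, rem=0, completes. Q0=[P4,P2] Q1=[P1] Q2=[]
t=19-21: P4@Q0 runs 2, rem=5, I/O yield, promote→Q0. Q0=[P2,P4] Q1=[P1] Q2=[]
t=21-23: P2@Q0 runs 2, rem=2, I/O yield, promote→Q0. Q0=[P4,P2] Q1=[P1] Q2=[]
t=23-25: P4@Q0 runs 2, rem=3, I/O yield, promote→Q0. Q0=[P2,P4] Q1=[P1] Q2=[]
t=25-27: P2@Q0 runs 2, rem=0, completes. Q0=[P4] Q1=[P1] Q2=[]
t=27-29: P4@Q0 runs 2, rem=1, I/O yield, promote→Q0. Q0=[P4] Q1=[P1] Q2=[]
t=29-30: P4@Q0 runs 1, rem=0, completes. Q0=[] Q1=[P1] Q2=[]
t=30-34: P1@Q1 runs 4, rem=7, quantum used, demote→Q2. Q0=[] Q1=[] Q2=[P1]
t=34-41: P1@Q2 runs 7, rem=0, completes. Q0=[] Q1=[] Q2=[]

Answer: 0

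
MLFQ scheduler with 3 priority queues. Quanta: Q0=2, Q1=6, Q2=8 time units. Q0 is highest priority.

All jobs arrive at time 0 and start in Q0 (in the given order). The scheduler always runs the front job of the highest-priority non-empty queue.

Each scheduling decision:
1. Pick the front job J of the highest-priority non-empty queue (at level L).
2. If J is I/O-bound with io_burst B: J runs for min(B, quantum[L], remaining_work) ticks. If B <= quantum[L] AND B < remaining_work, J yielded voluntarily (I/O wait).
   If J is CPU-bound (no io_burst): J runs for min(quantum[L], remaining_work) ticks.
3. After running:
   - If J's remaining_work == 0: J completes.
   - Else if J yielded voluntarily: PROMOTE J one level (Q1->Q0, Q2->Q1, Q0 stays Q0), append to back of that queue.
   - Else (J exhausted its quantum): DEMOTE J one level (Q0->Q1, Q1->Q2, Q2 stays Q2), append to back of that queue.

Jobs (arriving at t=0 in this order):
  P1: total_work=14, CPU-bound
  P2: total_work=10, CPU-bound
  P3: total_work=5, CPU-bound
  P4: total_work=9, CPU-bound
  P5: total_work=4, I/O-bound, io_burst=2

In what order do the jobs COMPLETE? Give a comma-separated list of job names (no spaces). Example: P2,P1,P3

Answer: P5,P3,P1,P2,P4

Derivation:
t=0-2: P1@Q0 runs 2, rem=12, quantum used, demote→Q1. Q0=[P2,P3,P4,P5] Q1=[P1] Q2=[]
t=2-4: P2@Q0 runs 2, rem=8, quantum used, demote→Q1. Q0=[P3,P4,P5] Q1=[P1,P2] Q2=[]
t=4-6: P3@Q0 runs 2, rem=3, quantum used, demote→Q1. Q0=[P4,P5] Q1=[P1,P2,P3] Q2=[]
t=6-8: P4@Q0 runs 2, rem=7, quantum used, demote→Q1. Q0=[P5] Q1=[P1,P2,P3,P4] Q2=[]
t=8-10: P5@Q0 runs 2, rem=2, I/O yield, promote→Q0. Q0=[P5] Q1=[P1,P2,P3,P4] Q2=[]
t=10-12: P5@Q0 runs 2, rem=0, completes. Q0=[] Q1=[P1,P2,P3,P4] Q2=[]
t=12-18: P1@Q1 runs 6, rem=6, quantum used, demote→Q2. Q0=[] Q1=[P2,P3,P4] Q2=[P1]
t=18-24: P2@Q1 runs 6, rem=2, quantum used, demote→Q2. Q0=[] Q1=[P3,P4] Q2=[P1,P2]
t=24-27: P3@Q1 runs 3, rem=0, completes. Q0=[] Q1=[P4] Q2=[P1,P2]
t=27-33: P4@Q1 runs 6, rem=1, quantum used, demote→Q2. Q0=[] Q1=[] Q2=[P1,P2,P4]
t=33-39: P1@Q2 runs 6, rem=0, completes. Q0=[] Q1=[] Q2=[P2,P4]
t=39-41: P2@Q2 runs 2, rem=0, completes. Q0=[] Q1=[] Q2=[P4]
t=41-42: P4@Q2 runs 1, rem=0, completes. Q0=[] Q1=[] Q2=[]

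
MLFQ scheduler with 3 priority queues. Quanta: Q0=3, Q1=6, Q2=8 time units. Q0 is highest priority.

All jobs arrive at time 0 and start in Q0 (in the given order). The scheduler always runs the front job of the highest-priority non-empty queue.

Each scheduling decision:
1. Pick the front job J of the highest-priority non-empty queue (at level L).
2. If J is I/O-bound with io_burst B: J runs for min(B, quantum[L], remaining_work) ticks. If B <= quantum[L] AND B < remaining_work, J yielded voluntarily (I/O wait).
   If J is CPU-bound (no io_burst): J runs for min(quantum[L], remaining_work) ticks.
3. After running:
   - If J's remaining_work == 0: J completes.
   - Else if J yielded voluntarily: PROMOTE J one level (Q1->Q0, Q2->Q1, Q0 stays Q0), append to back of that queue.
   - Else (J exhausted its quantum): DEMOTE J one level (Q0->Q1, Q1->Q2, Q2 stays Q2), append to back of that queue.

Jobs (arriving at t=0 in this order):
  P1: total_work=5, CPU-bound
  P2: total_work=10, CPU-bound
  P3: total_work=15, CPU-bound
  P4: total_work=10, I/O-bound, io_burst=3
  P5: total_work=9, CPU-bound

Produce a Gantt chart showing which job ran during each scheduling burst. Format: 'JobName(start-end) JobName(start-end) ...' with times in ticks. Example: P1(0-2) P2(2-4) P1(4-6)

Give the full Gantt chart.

t=0-3: P1@Q0 runs 3, rem=2, quantum used, demote→Q1. Q0=[P2,P3,P4,P5] Q1=[P1] Q2=[]
t=3-6: P2@Q0 runs 3, rem=7, quantum used, demote→Q1. Q0=[P3,P4,P5] Q1=[P1,P2] Q2=[]
t=6-9: P3@Q0 runs 3, rem=12, quantum used, demote→Q1. Q0=[P4,P5] Q1=[P1,P2,P3] Q2=[]
t=9-12: P4@Q0 runs 3, rem=7, I/O yield, promote→Q0. Q0=[P5,P4] Q1=[P1,P2,P3] Q2=[]
t=12-15: P5@Q0 runs 3, rem=6, quantum used, demote→Q1. Q0=[P4] Q1=[P1,P2,P3,P5] Q2=[]
t=15-18: P4@Q0 runs 3, rem=4, I/O yield, promote→Q0. Q0=[P4] Q1=[P1,P2,P3,P5] Q2=[]
t=18-21: P4@Q0 runs 3, rem=1, I/O yield, promote→Q0. Q0=[P4] Q1=[P1,P2,P3,P5] Q2=[]
t=21-22: P4@Q0 runs 1, rem=0, completes. Q0=[] Q1=[P1,P2,P3,P5] Q2=[]
t=22-24: P1@Q1 runs 2, rem=0, completes. Q0=[] Q1=[P2,P3,P5] Q2=[]
t=24-30: P2@Q1 runs 6, rem=1, quantum used, demote→Q2. Q0=[] Q1=[P3,P5] Q2=[P2]
t=30-36: P3@Q1 runs 6, rem=6, quantum used, demote→Q2. Q0=[] Q1=[P5] Q2=[P2,P3]
t=36-42: P5@Q1 runs 6, rem=0, completes. Q0=[] Q1=[] Q2=[P2,P3]
t=42-43: P2@Q2 runs 1, rem=0, completes. Q0=[] Q1=[] Q2=[P3]
t=43-49: P3@Q2 runs 6, rem=0, completes. Q0=[] Q1=[] Q2=[]

Answer: P1(0-3) P2(3-6) P3(6-9) P4(9-12) P5(12-15) P4(15-18) P4(18-21) P4(21-22) P1(22-24) P2(24-30) P3(30-36) P5(36-42) P2(42-43) P3(43-49)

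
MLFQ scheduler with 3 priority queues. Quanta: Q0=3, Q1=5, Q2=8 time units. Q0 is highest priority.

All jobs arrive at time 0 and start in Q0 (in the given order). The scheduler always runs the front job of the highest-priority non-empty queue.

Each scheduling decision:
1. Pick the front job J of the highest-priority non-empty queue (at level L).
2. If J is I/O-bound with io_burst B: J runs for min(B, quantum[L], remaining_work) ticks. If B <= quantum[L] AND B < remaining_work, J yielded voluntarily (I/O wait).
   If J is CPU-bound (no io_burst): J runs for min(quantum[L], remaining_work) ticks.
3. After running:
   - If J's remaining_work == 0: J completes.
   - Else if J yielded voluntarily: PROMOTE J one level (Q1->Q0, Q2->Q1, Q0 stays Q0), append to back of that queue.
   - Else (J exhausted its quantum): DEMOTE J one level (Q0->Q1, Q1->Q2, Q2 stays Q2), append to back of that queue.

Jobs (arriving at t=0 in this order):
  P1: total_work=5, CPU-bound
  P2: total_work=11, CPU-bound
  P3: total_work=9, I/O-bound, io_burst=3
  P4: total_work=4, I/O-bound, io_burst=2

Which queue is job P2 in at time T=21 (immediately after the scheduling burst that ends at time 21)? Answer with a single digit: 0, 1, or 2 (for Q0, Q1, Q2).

t=0-3: P1@Q0 runs 3, rem=2, quantum used, demote→Q1. Q0=[P2,P3,P4] Q1=[P1] Q2=[]
t=3-6: P2@Q0 runs 3, rem=8, quantum used, demote→Q1. Q0=[P3,P4] Q1=[P1,P2] Q2=[]
t=6-9: P3@Q0 runs 3, rem=6, I/O yield, promote→Q0. Q0=[P4,P3] Q1=[P1,P2] Q2=[]
t=9-11: P4@Q0 runs 2, rem=2, I/O yield, promote→Q0. Q0=[P3,P4] Q1=[P1,P2] Q2=[]
t=11-14: P3@Q0 runs 3, rem=3, I/O yield, promote→Q0. Q0=[P4,P3] Q1=[P1,P2] Q2=[]
t=14-16: P4@Q0 runs 2, rem=0, completes. Q0=[P3] Q1=[P1,P2] Q2=[]
t=16-19: P3@Q0 runs 3, rem=0, completes. Q0=[] Q1=[P1,P2] Q2=[]
t=19-21: P1@Q1 runs 2, rem=0, completes. Q0=[] Q1=[P2] Q2=[]
t=21-26: P2@Q1 runs 5, rem=3, quantum used, demote→Q2. Q0=[] Q1=[] Q2=[P2]
t=26-29: P2@Q2 runs 3, rem=0, completes. Q0=[] Q1=[] Q2=[]

Answer: 1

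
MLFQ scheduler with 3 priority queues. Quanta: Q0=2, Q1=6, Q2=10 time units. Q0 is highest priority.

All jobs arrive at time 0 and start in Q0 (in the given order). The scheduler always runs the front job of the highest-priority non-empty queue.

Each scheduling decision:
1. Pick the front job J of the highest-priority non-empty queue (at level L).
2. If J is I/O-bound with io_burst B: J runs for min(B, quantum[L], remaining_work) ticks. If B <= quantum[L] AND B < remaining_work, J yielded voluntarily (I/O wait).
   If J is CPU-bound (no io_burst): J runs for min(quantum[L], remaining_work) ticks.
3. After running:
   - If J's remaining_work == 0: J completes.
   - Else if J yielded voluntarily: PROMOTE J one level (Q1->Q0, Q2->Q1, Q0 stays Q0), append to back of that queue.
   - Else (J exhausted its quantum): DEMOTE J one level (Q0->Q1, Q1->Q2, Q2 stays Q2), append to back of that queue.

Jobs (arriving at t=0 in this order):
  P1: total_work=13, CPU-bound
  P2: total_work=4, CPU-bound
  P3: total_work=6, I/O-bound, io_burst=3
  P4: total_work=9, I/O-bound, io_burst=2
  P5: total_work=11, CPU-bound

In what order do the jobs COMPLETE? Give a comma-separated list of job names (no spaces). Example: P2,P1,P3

Answer: P4,P2,P3,P1,P5

Derivation:
t=0-2: P1@Q0 runs 2, rem=11, quantum used, demote→Q1. Q0=[P2,P3,P4,P5] Q1=[P1] Q2=[]
t=2-4: P2@Q0 runs 2, rem=2, quantum used, demote→Q1. Q0=[P3,P4,P5] Q1=[P1,P2] Q2=[]
t=4-6: P3@Q0 runs 2, rem=4, quantum used, demote→Q1. Q0=[P4,P5] Q1=[P1,P2,P3] Q2=[]
t=6-8: P4@Q0 runs 2, rem=7, I/O yield, promote→Q0. Q0=[P5,P4] Q1=[P1,P2,P3] Q2=[]
t=8-10: P5@Q0 runs 2, rem=9, quantum used, demote→Q1. Q0=[P4] Q1=[P1,P2,P3,P5] Q2=[]
t=10-12: P4@Q0 runs 2, rem=5, I/O yield, promote→Q0. Q0=[P4] Q1=[P1,P2,P3,P5] Q2=[]
t=12-14: P4@Q0 runs 2, rem=3, I/O yield, promote→Q0. Q0=[P4] Q1=[P1,P2,P3,P5] Q2=[]
t=14-16: P4@Q0 runs 2, rem=1, I/O yield, promote→Q0. Q0=[P4] Q1=[P1,P2,P3,P5] Q2=[]
t=16-17: P4@Q0 runs 1, rem=0, completes. Q0=[] Q1=[P1,P2,P3,P5] Q2=[]
t=17-23: P1@Q1 runs 6, rem=5, quantum used, demote→Q2. Q0=[] Q1=[P2,P3,P5] Q2=[P1]
t=23-25: P2@Q1 runs 2, rem=0, completes. Q0=[] Q1=[P3,P5] Q2=[P1]
t=25-28: P3@Q1 runs 3, rem=1, I/O yield, promote→Q0. Q0=[P3] Q1=[P5] Q2=[P1]
t=28-29: P3@Q0 runs 1, rem=0, completes. Q0=[] Q1=[P5] Q2=[P1]
t=29-35: P5@Q1 runs 6, rem=3, quantum used, demote→Q2. Q0=[] Q1=[] Q2=[P1,P5]
t=35-40: P1@Q2 runs 5, rem=0, completes. Q0=[] Q1=[] Q2=[P5]
t=40-43: P5@Q2 runs 3, rem=0, completes. Q0=[] Q1=[] Q2=[]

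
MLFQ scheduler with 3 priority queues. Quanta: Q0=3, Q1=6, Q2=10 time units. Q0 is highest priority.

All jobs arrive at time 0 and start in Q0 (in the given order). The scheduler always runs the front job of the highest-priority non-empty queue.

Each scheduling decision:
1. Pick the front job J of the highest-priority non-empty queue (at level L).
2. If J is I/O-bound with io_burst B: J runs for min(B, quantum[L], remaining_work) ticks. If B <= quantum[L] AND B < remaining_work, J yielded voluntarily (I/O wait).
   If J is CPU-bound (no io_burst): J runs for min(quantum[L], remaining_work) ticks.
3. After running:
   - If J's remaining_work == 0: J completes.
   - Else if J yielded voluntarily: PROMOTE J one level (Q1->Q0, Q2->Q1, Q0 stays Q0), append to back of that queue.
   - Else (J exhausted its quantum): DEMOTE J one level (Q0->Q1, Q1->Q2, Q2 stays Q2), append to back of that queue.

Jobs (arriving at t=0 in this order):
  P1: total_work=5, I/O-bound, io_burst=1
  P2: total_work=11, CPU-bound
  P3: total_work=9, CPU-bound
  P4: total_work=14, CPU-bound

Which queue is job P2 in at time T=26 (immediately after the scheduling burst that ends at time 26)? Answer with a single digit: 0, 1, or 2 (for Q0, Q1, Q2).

Answer: 2

Derivation:
t=0-1: P1@Q0 runs 1, rem=4, I/O yield, promote→Q0. Q0=[P2,P3,P4,P1] Q1=[] Q2=[]
t=1-4: P2@Q0 runs 3, rem=8, quantum used, demote→Q1. Q0=[P3,P4,P1] Q1=[P2] Q2=[]
t=4-7: P3@Q0 runs 3, rem=6, quantum used, demote→Q1. Q0=[P4,P1] Q1=[P2,P3] Q2=[]
t=7-10: P4@Q0 runs 3, rem=11, quantum used, demote→Q1. Q0=[P1] Q1=[P2,P3,P4] Q2=[]
t=10-11: P1@Q0 runs 1, rem=3, I/O yield, promote→Q0. Q0=[P1] Q1=[P2,P3,P4] Q2=[]
t=11-12: P1@Q0 runs 1, rem=2, I/O yield, promote→Q0. Q0=[P1] Q1=[P2,P3,P4] Q2=[]
t=12-13: P1@Q0 runs 1, rem=1, I/O yield, promote→Q0. Q0=[P1] Q1=[P2,P3,P4] Q2=[]
t=13-14: P1@Q0 runs 1, rem=0, completes. Q0=[] Q1=[P2,P3,P4] Q2=[]
t=14-20: P2@Q1 runs 6, rem=2, quantum used, demote→Q2. Q0=[] Q1=[P3,P4] Q2=[P2]
t=20-26: P3@Q1 runs 6, rem=0, completes. Q0=[] Q1=[P4] Q2=[P2]
t=26-32: P4@Q1 runs 6, rem=5, quantum used, demote→Q2. Q0=[] Q1=[] Q2=[P2,P4]
t=32-34: P2@Q2 runs 2, rem=0, completes. Q0=[] Q1=[] Q2=[P4]
t=34-39: P4@Q2 runs 5, rem=0, completes. Q0=[] Q1=[] Q2=[]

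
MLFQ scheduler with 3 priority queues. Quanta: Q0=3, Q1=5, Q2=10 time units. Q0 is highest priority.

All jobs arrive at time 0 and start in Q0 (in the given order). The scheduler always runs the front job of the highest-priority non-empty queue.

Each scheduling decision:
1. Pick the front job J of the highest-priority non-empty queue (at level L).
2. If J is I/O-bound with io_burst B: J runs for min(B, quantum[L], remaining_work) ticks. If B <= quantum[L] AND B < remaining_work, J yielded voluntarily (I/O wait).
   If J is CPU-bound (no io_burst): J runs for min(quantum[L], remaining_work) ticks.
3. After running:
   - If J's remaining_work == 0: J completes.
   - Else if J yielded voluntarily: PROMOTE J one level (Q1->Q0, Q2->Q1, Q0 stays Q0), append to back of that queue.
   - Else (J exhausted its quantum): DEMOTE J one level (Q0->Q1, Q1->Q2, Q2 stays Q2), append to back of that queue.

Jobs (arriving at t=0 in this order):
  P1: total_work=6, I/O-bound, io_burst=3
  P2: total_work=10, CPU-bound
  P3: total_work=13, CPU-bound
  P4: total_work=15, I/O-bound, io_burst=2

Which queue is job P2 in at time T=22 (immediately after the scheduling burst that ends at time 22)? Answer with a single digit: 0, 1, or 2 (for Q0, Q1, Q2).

t=0-3: P1@Q0 runs 3, rem=3, I/O yield, promote→Q0. Q0=[P2,P3,P4,P1] Q1=[] Q2=[]
t=3-6: P2@Q0 runs 3, rem=7, quantum used, demote→Q1. Q0=[P3,P4,P1] Q1=[P2] Q2=[]
t=6-9: P3@Q0 runs 3, rem=10, quantum used, demote→Q1. Q0=[P4,P1] Q1=[P2,P3] Q2=[]
t=9-11: P4@Q0 runs 2, rem=13, I/O yield, promote→Q0. Q0=[P1,P4] Q1=[P2,P3] Q2=[]
t=11-14: P1@Q0 runs 3, rem=0, completes. Q0=[P4] Q1=[P2,P3] Q2=[]
t=14-16: P4@Q0 runs 2, rem=11, I/O yield, promote→Q0. Q0=[P4] Q1=[P2,P3] Q2=[]
t=16-18: P4@Q0 runs 2, rem=9, I/O yield, promote→Q0. Q0=[P4] Q1=[P2,P3] Q2=[]
t=18-20: P4@Q0 runs 2, rem=7, I/O yield, promote→Q0. Q0=[P4] Q1=[P2,P3] Q2=[]
t=20-22: P4@Q0 runs 2, rem=5, I/O yield, promote→Q0. Q0=[P4] Q1=[P2,P3] Q2=[]
t=22-24: P4@Q0 runs 2, rem=3, I/O yield, promote→Q0. Q0=[P4] Q1=[P2,P3] Q2=[]
t=24-26: P4@Q0 runs 2, rem=1, I/O yield, promote→Q0. Q0=[P4] Q1=[P2,P3] Q2=[]
t=26-27: P4@Q0 runs 1, rem=0, completes. Q0=[] Q1=[P2,P3] Q2=[]
t=27-32: P2@Q1 runs 5, rem=2, quantum used, demote→Q2. Q0=[] Q1=[P3] Q2=[P2]
t=32-37: P3@Q1 runs 5, rem=5, quantum used, demote→Q2. Q0=[] Q1=[] Q2=[P2,P3]
t=37-39: P2@Q2 runs 2, rem=0, completes. Q0=[] Q1=[] Q2=[P3]
t=39-44: P3@Q2 runs 5, rem=0, completes. Q0=[] Q1=[] Q2=[]

Answer: 1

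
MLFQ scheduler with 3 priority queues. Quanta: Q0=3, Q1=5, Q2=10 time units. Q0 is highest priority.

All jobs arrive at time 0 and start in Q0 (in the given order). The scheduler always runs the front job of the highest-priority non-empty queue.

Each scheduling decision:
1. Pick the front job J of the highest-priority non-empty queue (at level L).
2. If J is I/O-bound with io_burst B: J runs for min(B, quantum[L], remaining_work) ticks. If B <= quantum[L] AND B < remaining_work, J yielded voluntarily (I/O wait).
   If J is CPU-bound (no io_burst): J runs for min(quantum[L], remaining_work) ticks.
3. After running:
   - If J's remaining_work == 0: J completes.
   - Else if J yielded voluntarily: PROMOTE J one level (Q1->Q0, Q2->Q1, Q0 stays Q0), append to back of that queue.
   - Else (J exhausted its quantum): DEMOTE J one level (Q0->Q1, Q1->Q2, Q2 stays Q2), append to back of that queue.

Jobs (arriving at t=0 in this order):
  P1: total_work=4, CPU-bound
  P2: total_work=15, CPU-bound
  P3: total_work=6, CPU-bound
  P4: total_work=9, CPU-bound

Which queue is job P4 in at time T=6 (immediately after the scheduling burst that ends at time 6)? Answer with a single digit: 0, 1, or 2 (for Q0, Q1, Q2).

Answer: 0

Derivation:
t=0-3: P1@Q0 runs 3, rem=1, quantum used, demote→Q1. Q0=[P2,P3,P4] Q1=[P1] Q2=[]
t=3-6: P2@Q0 runs 3, rem=12, quantum used, demote→Q1. Q0=[P3,P4] Q1=[P1,P2] Q2=[]
t=6-9: P3@Q0 runs 3, rem=3, quantum used, demote→Q1. Q0=[P4] Q1=[P1,P2,P3] Q2=[]
t=9-12: P4@Q0 runs 3, rem=6, quantum used, demote→Q1. Q0=[] Q1=[P1,P2,P3,P4] Q2=[]
t=12-13: P1@Q1 runs 1, rem=0, completes. Q0=[] Q1=[P2,P3,P4] Q2=[]
t=13-18: P2@Q1 runs 5, rem=7, quantum used, demote→Q2. Q0=[] Q1=[P3,P4] Q2=[P2]
t=18-21: P3@Q1 runs 3, rem=0, completes. Q0=[] Q1=[P4] Q2=[P2]
t=21-26: P4@Q1 runs 5, rem=1, quantum used, demote→Q2. Q0=[] Q1=[] Q2=[P2,P4]
t=26-33: P2@Q2 runs 7, rem=0, completes. Q0=[] Q1=[] Q2=[P4]
t=33-34: P4@Q2 runs 1, rem=0, completes. Q0=[] Q1=[] Q2=[]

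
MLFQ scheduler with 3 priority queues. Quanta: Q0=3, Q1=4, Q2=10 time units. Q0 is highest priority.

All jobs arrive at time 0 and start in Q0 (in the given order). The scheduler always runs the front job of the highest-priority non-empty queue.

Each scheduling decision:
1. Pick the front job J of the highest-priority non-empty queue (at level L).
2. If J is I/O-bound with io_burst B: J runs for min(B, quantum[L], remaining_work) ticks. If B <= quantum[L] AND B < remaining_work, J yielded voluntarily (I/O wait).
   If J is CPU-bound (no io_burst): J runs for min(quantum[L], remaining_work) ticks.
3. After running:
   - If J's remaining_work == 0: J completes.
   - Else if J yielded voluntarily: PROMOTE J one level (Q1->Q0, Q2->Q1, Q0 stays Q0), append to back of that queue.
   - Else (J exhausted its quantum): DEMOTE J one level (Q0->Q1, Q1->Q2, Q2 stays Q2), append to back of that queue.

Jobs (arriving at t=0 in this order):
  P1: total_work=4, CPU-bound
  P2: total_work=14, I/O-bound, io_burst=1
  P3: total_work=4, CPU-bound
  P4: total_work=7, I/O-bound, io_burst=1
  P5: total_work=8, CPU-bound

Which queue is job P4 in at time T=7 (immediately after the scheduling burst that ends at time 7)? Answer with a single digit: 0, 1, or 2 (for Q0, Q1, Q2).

t=0-3: P1@Q0 runs 3, rem=1, quantum used, demote→Q1. Q0=[P2,P3,P4,P5] Q1=[P1] Q2=[]
t=3-4: P2@Q0 runs 1, rem=13, I/O yield, promote→Q0. Q0=[P3,P4,P5,P2] Q1=[P1] Q2=[]
t=4-7: P3@Q0 runs 3, rem=1, quantum used, demote→Q1. Q0=[P4,P5,P2] Q1=[P1,P3] Q2=[]
t=7-8: P4@Q0 runs 1, rem=6, I/O yield, promote→Q0. Q0=[P5,P2,P4] Q1=[P1,P3] Q2=[]
t=8-11: P5@Q0 runs 3, rem=5, quantum used, demote→Q1. Q0=[P2,P4] Q1=[P1,P3,P5] Q2=[]
t=11-12: P2@Q0 runs 1, rem=12, I/O yield, promote→Q0. Q0=[P4,P2] Q1=[P1,P3,P5] Q2=[]
t=12-13: P4@Q0 runs 1, rem=5, I/O yield, promote→Q0. Q0=[P2,P4] Q1=[P1,P3,P5] Q2=[]
t=13-14: P2@Q0 runs 1, rem=11, I/O yield, promote→Q0. Q0=[P4,P2] Q1=[P1,P3,P5] Q2=[]
t=14-15: P4@Q0 runs 1, rem=4, I/O yield, promote→Q0. Q0=[P2,P4] Q1=[P1,P3,P5] Q2=[]
t=15-16: P2@Q0 runs 1, rem=10, I/O yield, promote→Q0. Q0=[P4,P2] Q1=[P1,P3,P5] Q2=[]
t=16-17: P4@Q0 runs 1, rem=3, I/O yield, promote→Q0. Q0=[P2,P4] Q1=[P1,P3,P5] Q2=[]
t=17-18: P2@Q0 runs 1, rem=9, I/O yield, promote→Q0. Q0=[P4,P2] Q1=[P1,P3,P5] Q2=[]
t=18-19: P4@Q0 runs 1, rem=2, I/O yield, promote→Q0. Q0=[P2,P4] Q1=[P1,P3,P5] Q2=[]
t=19-20: P2@Q0 runs 1, rem=8, I/O yield, promote→Q0. Q0=[P4,P2] Q1=[P1,P3,P5] Q2=[]
t=20-21: P4@Q0 runs 1, rem=1, I/O yield, promote→Q0. Q0=[P2,P4] Q1=[P1,P3,P5] Q2=[]
t=21-22: P2@Q0 runs 1, rem=7, I/O yield, promote→Q0. Q0=[P4,P2] Q1=[P1,P3,P5] Q2=[]
t=22-23: P4@Q0 runs 1, rem=0, completes. Q0=[P2] Q1=[P1,P3,P5] Q2=[]
t=23-24: P2@Q0 runs 1, rem=6, I/O yield, promote→Q0. Q0=[P2] Q1=[P1,P3,P5] Q2=[]
t=24-25: P2@Q0 runs 1, rem=5, I/O yield, promote→Q0. Q0=[P2] Q1=[P1,P3,P5] Q2=[]
t=25-26: P2@Q0 runs 1, rem=4, I/O yield, promote→Q0. Q0=[P2] Q1=[P1,P3,P5] Q2=[]
t=26-27: P2@Q0 runs 1, rem=3, I/O yield, promote→Q0. Q0=[P2] Q1=[P1,P3,P5] Q2=[]
t=27-28: P2@Q0 runs 1, rem=2, I/O yield, promote→Q0. Q0=[P2] Q1=[P1,P3,P5] Q2=[]
t=28-29: P2@Q0 runs 1, rem=1, I/O yield, promote→Q0. Q0=[P2] Q1=[P1,P3,P5] Q2=[]
t=29-30: P2@Q0 runs 1, rem=0, completes. Q0=[] Q1=[P1,P3,P5] Q2=[]
t=30-31: P1@Q1 runs 1, rem=0, completes. Q0=[] Q1=[P3,P5] Q2=[]
t=31-32: P3@Q1 runs 1, rem=0, completes. Q0=[] Q1=[P5] Q2=[]
t=32-36: P5@Q1 runs 4, rem=1, quantum used, demote→Q2. Q0=[] Q1=[] Q2=[P5]
t=36-37: P5@Q2 runs 1, rem=0, completes. Q0=[] Q1=[] Q2=[]

Answer: 0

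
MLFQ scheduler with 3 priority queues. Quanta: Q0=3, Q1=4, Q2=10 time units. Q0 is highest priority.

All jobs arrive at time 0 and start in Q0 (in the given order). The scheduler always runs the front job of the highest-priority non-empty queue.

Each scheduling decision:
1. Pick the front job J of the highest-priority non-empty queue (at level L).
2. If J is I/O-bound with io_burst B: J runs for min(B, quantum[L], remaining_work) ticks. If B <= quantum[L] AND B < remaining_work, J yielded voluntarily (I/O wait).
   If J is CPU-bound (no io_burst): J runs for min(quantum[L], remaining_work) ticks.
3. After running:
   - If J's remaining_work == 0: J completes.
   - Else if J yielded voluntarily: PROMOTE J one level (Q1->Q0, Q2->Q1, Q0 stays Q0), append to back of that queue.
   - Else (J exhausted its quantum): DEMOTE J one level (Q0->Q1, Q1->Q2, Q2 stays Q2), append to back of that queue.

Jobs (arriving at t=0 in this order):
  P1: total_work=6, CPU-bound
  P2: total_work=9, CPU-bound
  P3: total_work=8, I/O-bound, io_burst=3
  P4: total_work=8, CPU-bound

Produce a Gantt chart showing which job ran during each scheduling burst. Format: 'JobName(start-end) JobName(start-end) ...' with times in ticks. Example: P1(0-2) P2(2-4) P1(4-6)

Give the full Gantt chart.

t=0-3: P1@Q0 runs 3, rem=3, quantum used, demote→Q1. Q0=[P2,P3,P4] Q1=[P1] Q2=[]
t=3-6: P2@Q0 runs 3, rem=6, quantum used, demote→Q1. Q0=[P3,P4] Q1=[P1,P2] Q2=[]
t=6-9: P3@Q0 runs 3, rem=5, I/O yield, promote→Q0. Q0=[P4,P3] Q1=[P1,P2] Q2=[]
t=9-12: P4@Q0 runs 3, rem=5, quantum used, demote→Q1. Q0=[P3] Q1=[P1,P2,P4] Q2=[]
t=12-15: P3@Q0 runs 3, rem=2, I/O yield, promote→Q0. Q0=[P3] Q1=[P1,P2,P4] Q2=[]
t=15-17: P3@Q0 runs 2, rem=0, completes. Q0=[] Q1=[P1,P2,P4] Q2=[]
t=17-20: P1@Q1 runs 3, rem=0, completes. Q0=[] Q1=[P2,P4] Q2=[]
t=20-24: P2@Q1 runs 4, rem=2, quantum used, demote→Q2. Q0=[] Q1=[P4] Q2=[P2]
t=24-28: P4@Q1 runs 4, rem=1, quantum used, demote→Q2. Q0=[] Q1=[] Q2=[P2,P4]
t=28-30: P2@Q2 runs 2, rem=0, completes. Q0=[] Q1=[] Q2=[P4]
t=30-31: P4@Q2 runs 1, rem=0, completes. Q0=[] Q1=[] Q2=[]

Answer: P1(0-3) P2(3-6) P3(6-9) P4(9-12) P3(12-15) P3(15-17) P1(17-20) P2(20-24) P4(24-28) P2(28-30) P4(30-31)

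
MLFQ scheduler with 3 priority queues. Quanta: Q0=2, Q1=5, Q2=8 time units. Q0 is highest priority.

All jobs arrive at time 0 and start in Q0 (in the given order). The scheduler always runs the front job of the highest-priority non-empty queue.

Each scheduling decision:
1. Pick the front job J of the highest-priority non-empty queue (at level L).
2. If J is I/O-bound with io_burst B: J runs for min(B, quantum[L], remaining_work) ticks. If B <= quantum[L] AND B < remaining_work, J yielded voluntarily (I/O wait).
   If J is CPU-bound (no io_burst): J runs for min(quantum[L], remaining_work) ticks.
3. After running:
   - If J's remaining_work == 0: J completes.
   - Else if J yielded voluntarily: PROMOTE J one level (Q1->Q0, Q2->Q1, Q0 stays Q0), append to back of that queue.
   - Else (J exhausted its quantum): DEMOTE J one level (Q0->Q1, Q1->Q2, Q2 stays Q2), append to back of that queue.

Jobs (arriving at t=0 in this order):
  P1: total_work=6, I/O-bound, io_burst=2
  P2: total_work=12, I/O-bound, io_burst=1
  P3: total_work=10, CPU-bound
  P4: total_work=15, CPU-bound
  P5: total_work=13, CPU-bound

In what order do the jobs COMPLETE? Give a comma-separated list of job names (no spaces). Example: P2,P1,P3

Answer: P1,P2,P3,P4,P5

Derivation:
t=0-2: P1@Q0 runs 2, rem=4, I/O yield, promote→Q0. Q0=[P2,P3,P4,P5,P1] Q1=[] Q2=[]
t=2-3: P2@Q0 runs 1, rem=11, I/O yield, promote→Q0. Q0=[P3,P4,P5,P1,P2] Q1=[] Q2=[]
t=3-5: P3@Q0 runs 2, rem=8, quantum used, demote→Q1. Q0=[P4,P5,P1,P2] Q1=[P3] Q2=[]
t=5-7: P4@Q0 runs 2, rem=13, quantum used, demote→Q1. Q0=[P5,P1,P2] Q1=[P3,P4] Q2=[]
t=7-9: P5@Q0 runs 2, rem=11, quantum used, demote→Q1. Q0=[P1,P2] Q1=[P3,P4,P5] Q2=[]
t=9-11: P1@Q0 runs 2, rem=2, I/O yield, promote→Q0. Q0=[P2,P1] Q1=[P3,P4,P5] Q2=[]
t=11-12: P2@Q0 runs 1, rem=10, I/O yield, promote→Q0. Q0=[P1,P2] Q1=[P3,P4,P5] Q2=[]
t=12-14: P1@Q0 runs 2, rem=0, completes. Q0=[P2] Q1=[P3,P4,P5] Q2=[]
t=14-15: P2@Q0 runs 1, rem=9, I/O yield, promote→Q0. Q0=[P2] Q1=[P3,P4,P5] Q2=[]
t=15-16: P2@Q0 runs 1, rem=8, I/O yield, promote→Q0. Q0=[P2] Q1=[P3,P4,P5] Q2=[]
t=16-17: P2@Q0 runs 1, rem=7, I/O yield, promote→Q0. Q0=[P2] Q1=[P3,P4,P5] Q2=[]
t=17-18: P2@Q0 runs 1, rem=6, I/O yield, promote→Q0. Q0=[P2] Q1=[P3,P4,P5] Q2=[]
t=18-19: P2@Q0 runs 1, rem=5, I/O yield, promote→Q0. Q0=[P2] Q1=[P3,P4,P5] Q2=[]
t=19-20: P2@Q0 runs 1, rem=4, I/O yield, promote→Q0. Q0=[P2] Q1=[P3,P4,P5] Q2=[]
t=20-21: P2@Q0 runs 1, rem=3, I/O yield, promote→Q0. Q0=[P2] Q1=[P3,P4,P5] Q2=[]
t=21-22: P2@Q0 runs 1, rem=2, I/O yield, promote→Q0. Q0=[P2] Q1=[P3,P4,P5] Q2=[]
t=22-23: P2@Q0 runs 1, rem=1, I/O yield, promote→Q0. Q0=[P2] Q1=[P3,P4,P5] Q2=[]
t=23-24: P2@Q0 runs 1, rem=0, completes. Q0=[] Q1=[P3,P4,P5] Q2=[]
t=24-29: P3@Q1 runs 5, rem=3, quantum used, demote→Q2. Q0=[] Q1=[P4,P5] Q2=[P3]
t=29-34: P4@Q1 runs 5, rem=8, quantum used, demote→Q2. Q0=[] Q1=[P5] Q2=[P3,P4]
t=34-39: P5@Q1 runs 5, rem=6, quantum used, demote→Q2. Q0=[] Q1=[] Q2=[P3,P4,P5]
t=39-42: P3@Q2 runs 3, rem=0, completes. Q0=[] Q1=[] Q2=[P4,P5]
t=42-50: P4@Q2 runs 8, rem=0, completes. Q0=[] Q1=[] Q2=[P5]
t=50-56: P5@Q2 runs 6, rem=0, completes. Q0=[] Q1=[] Q2=[]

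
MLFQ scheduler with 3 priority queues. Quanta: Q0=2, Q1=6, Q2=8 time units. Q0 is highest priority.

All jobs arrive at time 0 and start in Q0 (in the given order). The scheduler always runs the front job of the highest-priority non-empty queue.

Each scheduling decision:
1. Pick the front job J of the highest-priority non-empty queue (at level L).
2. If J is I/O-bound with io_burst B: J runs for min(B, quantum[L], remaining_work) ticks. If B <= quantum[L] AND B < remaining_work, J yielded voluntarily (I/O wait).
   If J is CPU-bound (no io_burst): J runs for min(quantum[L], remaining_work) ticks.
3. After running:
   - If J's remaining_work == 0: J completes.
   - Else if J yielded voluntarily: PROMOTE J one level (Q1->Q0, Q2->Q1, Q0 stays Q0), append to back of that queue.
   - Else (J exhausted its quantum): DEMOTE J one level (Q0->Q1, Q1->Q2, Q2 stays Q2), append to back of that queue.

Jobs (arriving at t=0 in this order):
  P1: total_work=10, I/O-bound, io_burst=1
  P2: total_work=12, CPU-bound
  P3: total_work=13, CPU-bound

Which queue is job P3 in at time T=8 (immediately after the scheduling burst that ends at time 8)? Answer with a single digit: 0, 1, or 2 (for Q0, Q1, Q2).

t=0-1: P1@Q0 runs 1, rem=9, I/O yield, promote→Q0. Q0=[P2,P3,P1] Q1=[] Q2=[]
t=1-3: P2@Q0 runs 2, rem=10, quantum used, demote→Q1. Q0=[P3,P1] Q1=[P2] Q2=[]
t=3-5: P3@Q0 runs 2, rem=11, quantum used, demote→Q1. Q0=[P1] Q1=[P2,P3] Q2=[]
t=5-6: P1@Q0 runs 1, rem=8, I/O yield, promote→Q0. Q0=[P1] Q1=[P2,P3] Q2=[]
t=6-7: P1@Q0 runs 1, rem=7, I/O yield, promote→Q0. Q0=[P1] Q1=[P2,P3] Q2=[]
t=7-8: P1@Q0 runs 1, rem=6, I/O yield, promote→Q0. Q0=[P1] Q1=[P2,P3] Q2=[]
t=8-9: P1@Q0 runs 1, rem=5, I/O yield, promote→Q0. Q0=[P1] Q1=[P2,P3] Q2=[]
t=9-10: P1@Q0 runs 1, rem=4, I/O yield, promote→Q0. Q0=[P1] Q1=[P2,P3] Q2=[]
t=10-11: P1@Q0 runs 1, rem=3, I/O yield, promote→Q0. Q0=[P1] Q1=[P2,P3] Q2=[]
t=11-12: P1@Q0 runs 1, rem=2, I/O yield, promote→Q0. Q0=[P1] Q1=[P2,P3] Q2=[]
t=12-13: P1@Q0 runs 1, rem=1, I/O yield, promote→Q0. Q0=[P1] Q1=[P2,P3] Q2=[]
t=13-14: P1@Q0 runs 1, rem=0, completes. Q0=[] Q1=[P2,P3] Q2=[]
t=14-20: P2@Q1 runs 6, rem=4, quantum used, demote→Q2. Q0=[] Q1=[P3] Q2=[P2]
t=20-26: P3@Q1 runs 6, rem=5, quantum used, demote→Q2. Q0=[] Q1=[] Q2=[P2,P3]
t=26-30: P2@Q2 runs 4, rem=0, completes. Q0=[] Q1=[] Q2=[P3]
t=30-35: P3@Q2 runs 5, rem=0, completes. Q0=[] Q1=[] Q2=[]

Answer: 1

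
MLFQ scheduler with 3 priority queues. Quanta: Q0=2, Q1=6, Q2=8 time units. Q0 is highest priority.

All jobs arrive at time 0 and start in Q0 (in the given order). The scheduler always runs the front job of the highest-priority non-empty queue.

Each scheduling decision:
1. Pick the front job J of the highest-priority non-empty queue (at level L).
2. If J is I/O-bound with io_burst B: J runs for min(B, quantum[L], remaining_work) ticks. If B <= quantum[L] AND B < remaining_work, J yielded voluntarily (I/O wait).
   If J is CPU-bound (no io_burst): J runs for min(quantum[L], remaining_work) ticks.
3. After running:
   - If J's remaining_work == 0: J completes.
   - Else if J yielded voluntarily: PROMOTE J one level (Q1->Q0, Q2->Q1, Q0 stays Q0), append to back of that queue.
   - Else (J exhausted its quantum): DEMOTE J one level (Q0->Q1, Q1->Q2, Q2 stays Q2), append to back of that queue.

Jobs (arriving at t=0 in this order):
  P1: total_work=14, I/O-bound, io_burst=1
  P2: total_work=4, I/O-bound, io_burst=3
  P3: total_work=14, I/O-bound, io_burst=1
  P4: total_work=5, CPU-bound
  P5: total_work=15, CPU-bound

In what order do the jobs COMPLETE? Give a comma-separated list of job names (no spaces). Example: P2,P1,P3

t=0-1: P1@Q0 runs 1, rem=13, I/O yield, promote→Q0. Q0=[P2,P3,P4,P5,P1] Q1=[] Q2=[]
t=1-3: P2@Q0 runs 2, rem=2, quantum used, demote→Q1. Q0=[P3,P4,P5,P1] Q1=[P2] Q2=[]
t=3-4: P3@Q0 runs 1, rem=13, I/O yield, promote→Q0. Q0=[P4,P5,P1,P3] Q1=[P2] Q2=[]
t=4-6: P4@Q0 runs 2, rem=3, quantum used, demote→Q1. Q0=[P5,P1,P3] Q1=[P2,P4] Q2=[]
t=6-8: P5@Q0 runs 2, rem=13, quantum used, demote→Q1. Q0=[P1,P3] Q1=[P2,P4,P5] Q2=[]
t=8-9: P1@Q0 runs 1, rem=12, I/O yield, promote→Q0. Q0=[P3,P1] Q1=[P2,P4,P5] Q2=[]
t=9-10: P3@Q0 runs 1, rem=12, I/O yield, promote→Q0. Q0=[P1,P3] Q1=[P2,P4,P5] Q2=[]
t=10-11: P1@Q0 runs 1, rem=11, I/O yield, promote→Q0. Q0=[P3,P1] Q1=[P2,P4,P5] Q2=[]
t=11-12: P3@Q0 runs 1, rem=11, I/O yield, promote→Q0. Q0=[P1,P3] Q1=[P2,P4,P5] Q2=[]
t=12-13: P1@Q0 runs 1, rem=10, I/O yield, promote→Q0. Q0=[P3,P1] Q1=[P2,P4,P5] Q2=[]
t=13-14: P3@Q0 runs 1, rem=10, I/O yield, promote→Q0. Q0=[P1,P3] Q1=[P2,P4,P5] Q2=[]
t=14-15: P1@Q0 runs 1, rem=9, I/O yield, promote→Q0. Q0=[P3,P1] Q1=[P2,P4,P5] Q2=[]
t=15-16: P3@Q0 runs 1, rem=9, I/O yield, promote→Q0. Q0=[P1,P3] Q1=[P2,P4,P5] Q2=[]
t=16-17: P1@Q0 runs 1, rem=8, I/O yield, promote→Q0. Q0=[P3,P1] Q1=[P2,P4,P5] Q2=[]
t=17-18: P3@Q0 runs 1, rem=8, I/O yield, promote→Q0. Q0=[P1,P3] Q1=[P2,P4,P5] Q2=[]
t=18-19: P1@Q0 runs 1, rem=7, I/O yield, promote→Q0. Q0=[P3,P1] Q1=[P2,P4,P5] Q2=[]
t=19-20: P3@Q0 runs 1, rem=7, I/O yield, promote→Q0. Q0=[P1,P3] Q1=[P2,P4,P5] Q2=[]
t=20-21: P1@Q0 runs 1, rem=6, I/O yield, promote→Q0. Q0=[P3,P1] Q1=[P2,P4,P5] Q2=[]
t=21-22: P3@Q0 runs 1, rem=6, I/O yield, promote→Q0. Q0=[P1,P3] Q1=[P2,P4,P5] Q2=[]
t=22-23: P1@Q0 runs 1, rem=5, I/O yield, promote→Q0. Q0=[P3,P1] Q1=[P2,P4,P5] Q2=[]
t=23-24: P3@Q0 runs 1, rem=5, I/O yield, promote→Q0. Q0=[P1,P3] Q1=[P2,P4,P5] Q2=[]
t=24-25: P1@Q0 runs 1, rem=4, I/O yield, promote→Q0. Q0=[P3,P1] Q1=[P2,P4,P5] Q2=[]
t=25-26: P3@Q0 runs 1, rem=4, I/O yield, promote→Q0. Q0=[P1,P3] Q1=[P2,P4,P5] Q2=[]
t=26-27: P1@Q0 runs 1, rem=3, I/O yield, promote→Q0. Q0=[P3,P1] Q1=[P2,P4,P5] Q2=[]
t=27-28: P3@Q0 runs 1, rem=3, I/O yield, promote→Q0. Q0=[P1,P3] Q1=[P2,P4,P5] Q2=[]
t=28-29: P1@Q0 runs 1, rem=2, I/O yield, promote→Q0. Q0=[P3,P1] Q1=[P2,P4,P5] Q2=[]
t=29-30: P3@Q0 runs 1, rem=2, I/O yield, promote→Q0. Q0=[P1,P3] Q1=[P2,P4,P5] Q2=[]
t=30-31: P1@Q0 runs 1, rem=1, I/O yield, promote→Q0. Q0=[P3,P1] Q1=[P2,P4,P5] Q2=[]
t=31-32: P3@Q0 runs 1, rem=1, I/O yield, promote→Q0. Q0=[P1,P3] Q1=[P2,P4,P5] Q2=[]
t=32-33: P1@Q0 runs 1, rem=0, completes. Q0=[P3] Q1=[P2,P4,P5] Q2=[]
t=33-34: P3@Q0 runs 1, rem=0, completes. Q0=[] Q1=[P2,P4,P5] Q2=[]
t=34-36: P2@Q1 runs 2, rem=0, completes. Q0=[] Q1=[P4,P5] Q2=[]
t=36-39: P4@Q1 runs 3, rem=0, completes. Q0=[] Q1=[P5] Q2=[]
t=39-45: P5@Q1 runs 6, rem=7, quantum used, demote→Q2. Q0=[] Q1=[] Q2=[P5]
t=45-52: P5@Q2 runs 7, rem=0, completes. Q0=[] Q1=[] Q2=[]

Answer: P1,P3,P2,P4,P5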